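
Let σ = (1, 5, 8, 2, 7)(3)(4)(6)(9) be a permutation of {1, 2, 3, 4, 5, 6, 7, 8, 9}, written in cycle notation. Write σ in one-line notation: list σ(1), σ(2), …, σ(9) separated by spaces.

5 7 3 4 8 6 1 2 9

Image by image: 1→5, 2→7, 3→3, 4→4, 5→8, 6→6, 7→1, 8→2, 9→9.
So the one-line form is 5 7 3 4 8 6 1 2 9.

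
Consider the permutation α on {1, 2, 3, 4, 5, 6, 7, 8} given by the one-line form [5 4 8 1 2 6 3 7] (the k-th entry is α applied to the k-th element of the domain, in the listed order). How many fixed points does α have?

1

The fixed points (elements with α(x) = x) are {6}, so there is 1.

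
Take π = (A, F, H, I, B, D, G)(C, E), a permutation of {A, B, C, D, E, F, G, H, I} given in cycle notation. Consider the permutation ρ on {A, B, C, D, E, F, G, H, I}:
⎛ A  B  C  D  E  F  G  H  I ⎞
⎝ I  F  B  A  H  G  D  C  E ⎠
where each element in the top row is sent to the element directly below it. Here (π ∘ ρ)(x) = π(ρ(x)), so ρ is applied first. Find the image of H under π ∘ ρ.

E

ρ(H) = C, then π(C) = E; composing gives (π ∘ ρ)(H) = E.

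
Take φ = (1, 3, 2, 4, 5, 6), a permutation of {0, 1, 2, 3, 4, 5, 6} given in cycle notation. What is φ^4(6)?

4

6 lies in the 6-cycle (1, 3, 2, 4, 5, 6).
Stepping 4 places around the cycle: 6 → 1 → 3 → 2 → 4.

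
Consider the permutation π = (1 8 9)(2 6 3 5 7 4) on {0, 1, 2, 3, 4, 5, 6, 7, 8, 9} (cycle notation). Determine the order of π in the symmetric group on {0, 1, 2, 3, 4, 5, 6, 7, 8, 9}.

The cycle type of π is (6, 3, 1).
The order of π is the least common multiple of its cycle lengths: lcm(6, 3) = 6.

6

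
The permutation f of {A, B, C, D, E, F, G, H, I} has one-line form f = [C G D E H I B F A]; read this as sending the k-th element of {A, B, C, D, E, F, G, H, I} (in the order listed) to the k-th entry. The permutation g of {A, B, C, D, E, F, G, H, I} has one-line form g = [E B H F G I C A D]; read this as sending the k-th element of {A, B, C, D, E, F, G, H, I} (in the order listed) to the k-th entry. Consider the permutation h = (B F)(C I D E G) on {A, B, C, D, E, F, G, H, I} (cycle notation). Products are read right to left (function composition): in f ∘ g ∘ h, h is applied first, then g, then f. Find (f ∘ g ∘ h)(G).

(f ∘ g ∘ h)(G) = f(g(h(G))). h(G) = C, then g(C) = H, then f(H) = F, so the result is F.

F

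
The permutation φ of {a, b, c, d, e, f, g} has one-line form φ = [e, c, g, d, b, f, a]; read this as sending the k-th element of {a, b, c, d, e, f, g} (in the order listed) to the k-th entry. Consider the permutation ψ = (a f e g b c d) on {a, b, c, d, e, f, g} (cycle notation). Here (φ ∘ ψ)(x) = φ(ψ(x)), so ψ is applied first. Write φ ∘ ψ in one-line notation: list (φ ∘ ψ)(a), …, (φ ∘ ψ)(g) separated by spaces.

f g d e a b c

(φ ∘ ψ)(x) = φ(ψ(x)). Computing each image: φ(ψ(a)) = φ(f) = f, φ(ψ(b)) = φ(c) = g, φ(ψ(c)) = φ(d) = d, φ(ψ(d)) = φ(a) = e, φ(ψ(e)) = φ(g) = a, φ(ψ(f)) = φ(e) = b, φ(ψ(g)) = φ(b) = c.
Hence φ ∘ ψ = [f g d e a b c].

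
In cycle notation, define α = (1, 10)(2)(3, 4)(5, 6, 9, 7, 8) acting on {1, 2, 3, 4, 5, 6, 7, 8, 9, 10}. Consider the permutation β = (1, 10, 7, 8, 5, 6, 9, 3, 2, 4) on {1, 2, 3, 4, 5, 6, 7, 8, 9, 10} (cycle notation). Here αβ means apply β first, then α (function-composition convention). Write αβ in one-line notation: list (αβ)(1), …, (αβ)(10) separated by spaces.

1 3 2 10 9 7 5 6 4 8

(αβ)(x) = α(β(x)). Computing each image: α(β(1)) = α(10) = 1, α(β(2)) = α(4) = 3, α(β(3)) = α(2) = 2, α(β(4)) = α(1) = 10, α(β(5)) = α(6) = 9, α(β(6)) = α(9) = 7, α(β(7)) = α(8) = 5, α(β(8)) = α(5) = 6, α(β(9)) = α(3) = 4, α(β(10)) = α(7) = 8.
Hence αβ = [1 3 2 10 9 7 5 6 4 8].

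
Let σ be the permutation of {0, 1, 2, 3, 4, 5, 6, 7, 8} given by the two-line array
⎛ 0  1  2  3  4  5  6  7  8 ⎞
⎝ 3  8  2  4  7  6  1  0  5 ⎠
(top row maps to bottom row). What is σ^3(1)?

6

Tracing 1 → 8 → … returns to 1 after 4 steps, so 1 lies in a 4-cycle (1 8 5 6).
Advancing 3 steps from 1: 1 → 8 → 5 → 6.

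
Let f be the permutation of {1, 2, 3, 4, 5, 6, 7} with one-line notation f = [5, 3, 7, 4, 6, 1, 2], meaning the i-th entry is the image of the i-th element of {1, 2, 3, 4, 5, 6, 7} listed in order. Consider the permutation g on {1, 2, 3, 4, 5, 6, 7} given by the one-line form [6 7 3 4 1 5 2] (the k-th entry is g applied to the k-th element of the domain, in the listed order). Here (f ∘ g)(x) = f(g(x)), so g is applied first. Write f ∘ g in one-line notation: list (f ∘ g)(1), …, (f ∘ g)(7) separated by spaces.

1 2 7 4 5 6 3

(f ∘ g)(x) = f(g(x)). Computing each image: f(g(1)) = f(6) = 1, f(g(2)) = f(7) = 2, f(g(3)) = f(3) = 7, f(g(4)) = f(4) = 4, f(g(5)) = f(1) = 5, f(g(6)) = f(5) = 6, f(g(7)) = f(2) = 3.
Hence f ∘ g = [1 2 7 4 5 6 3].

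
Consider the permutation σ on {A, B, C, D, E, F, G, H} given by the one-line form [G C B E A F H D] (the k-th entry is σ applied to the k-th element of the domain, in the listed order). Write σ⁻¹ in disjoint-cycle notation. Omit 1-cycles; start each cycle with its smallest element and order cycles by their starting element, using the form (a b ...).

(A E D H G)(B C)

First write σ in disjoint cycles: (A G H D E)(B C).
Reversing each cycle (and rotating so the smallest element leads) gives σ⁻¹ = (A E D H G)(B C).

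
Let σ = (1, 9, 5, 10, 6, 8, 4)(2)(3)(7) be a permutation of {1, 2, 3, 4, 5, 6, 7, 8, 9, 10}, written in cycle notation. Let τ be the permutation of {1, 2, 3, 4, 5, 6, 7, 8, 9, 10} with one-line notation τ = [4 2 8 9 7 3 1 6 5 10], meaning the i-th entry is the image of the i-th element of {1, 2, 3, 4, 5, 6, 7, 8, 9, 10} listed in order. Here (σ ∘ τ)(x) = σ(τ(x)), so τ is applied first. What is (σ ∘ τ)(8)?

τ(8) = 6, then σ(6) = 8; composing gives (σ ∘ τ)(8) = 8.

8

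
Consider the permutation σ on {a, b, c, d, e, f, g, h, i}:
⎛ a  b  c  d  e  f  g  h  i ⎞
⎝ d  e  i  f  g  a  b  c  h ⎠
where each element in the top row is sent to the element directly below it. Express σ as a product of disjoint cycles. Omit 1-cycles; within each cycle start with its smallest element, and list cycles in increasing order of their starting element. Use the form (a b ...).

(a d f)(b e g)(c i h)

From a: a → d → f → a, closing the cycle (a d f).
Repeating from the next unused element and collecting all non-trivial cycles gives (a d f)(b e g)(c i h).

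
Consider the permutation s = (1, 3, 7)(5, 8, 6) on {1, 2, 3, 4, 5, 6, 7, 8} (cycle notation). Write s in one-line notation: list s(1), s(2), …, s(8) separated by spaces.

3 2 7 4 8 5 1 6

Each element maps to the next entry in its cycle (wrapping to the front): 1↦3, 2↦2, 3↦7, 4↦4, 5↦8, 6↦5, 7↦1, 8↦6.
Listing these in domain order gives 3 2 7 4 8 5 1 6.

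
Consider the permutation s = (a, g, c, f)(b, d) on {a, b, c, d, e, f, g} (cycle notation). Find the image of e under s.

e

e does not appear in any cycle of s, so it is a fixed point: s(e) = e.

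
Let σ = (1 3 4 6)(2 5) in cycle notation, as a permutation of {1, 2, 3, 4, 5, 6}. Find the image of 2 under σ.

2 appears in (2 5); the next entry (wrapping around) is 5.

5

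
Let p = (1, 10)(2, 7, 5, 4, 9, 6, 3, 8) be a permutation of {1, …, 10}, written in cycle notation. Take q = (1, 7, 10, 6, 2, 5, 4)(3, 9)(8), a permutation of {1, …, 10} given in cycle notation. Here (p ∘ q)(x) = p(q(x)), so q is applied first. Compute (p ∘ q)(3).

6

First apply q: q(3) = 9, then p(9) = 6. Thus (p ∘ q)(3) = 6.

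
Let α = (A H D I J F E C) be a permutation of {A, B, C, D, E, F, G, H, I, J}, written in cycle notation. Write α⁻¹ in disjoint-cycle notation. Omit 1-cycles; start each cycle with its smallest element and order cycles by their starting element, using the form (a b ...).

Inverting a permutation written in cycle notation just reverses the order within every cycle.
After reversing and putting each cycle's least element first, α⁻¹ = (A C E F J I D H).

(A C E F J I D H)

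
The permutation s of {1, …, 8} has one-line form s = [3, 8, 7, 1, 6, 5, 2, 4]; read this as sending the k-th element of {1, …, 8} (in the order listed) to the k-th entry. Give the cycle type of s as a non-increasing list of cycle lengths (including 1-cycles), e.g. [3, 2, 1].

[6, 2]

The disjoint cycles are (1, 3, 7, 2, 8, 4)(5, 6), with lengths 6, 2 in non-increasing order.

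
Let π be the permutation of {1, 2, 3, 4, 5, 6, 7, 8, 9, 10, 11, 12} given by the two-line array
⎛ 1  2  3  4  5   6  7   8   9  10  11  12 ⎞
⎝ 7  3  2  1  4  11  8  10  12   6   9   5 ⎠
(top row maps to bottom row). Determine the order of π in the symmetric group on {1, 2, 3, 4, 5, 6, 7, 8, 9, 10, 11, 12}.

Writing π as disjoint cycles, the cycle lengths are 10, 2.
The order is lcm(10, 2) = 10.

10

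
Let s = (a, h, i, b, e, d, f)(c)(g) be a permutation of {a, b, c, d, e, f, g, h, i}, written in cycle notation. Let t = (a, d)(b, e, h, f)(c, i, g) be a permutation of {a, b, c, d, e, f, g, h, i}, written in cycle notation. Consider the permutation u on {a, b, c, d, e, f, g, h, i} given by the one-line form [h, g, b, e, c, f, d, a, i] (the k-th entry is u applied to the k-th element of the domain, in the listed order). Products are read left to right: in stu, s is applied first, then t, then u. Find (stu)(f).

e

Chase f: s(f) = a; t(a) = d; u(d) = e. Hence (stu)(f) = e.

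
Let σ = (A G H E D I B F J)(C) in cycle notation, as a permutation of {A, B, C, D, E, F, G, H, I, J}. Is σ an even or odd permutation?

even

The cycle lengths are 9, 1.
A cycle is odd iff its length is even; σ has 0 even-length cycles, so sgn(σ) = (−1)^0 and σ is even.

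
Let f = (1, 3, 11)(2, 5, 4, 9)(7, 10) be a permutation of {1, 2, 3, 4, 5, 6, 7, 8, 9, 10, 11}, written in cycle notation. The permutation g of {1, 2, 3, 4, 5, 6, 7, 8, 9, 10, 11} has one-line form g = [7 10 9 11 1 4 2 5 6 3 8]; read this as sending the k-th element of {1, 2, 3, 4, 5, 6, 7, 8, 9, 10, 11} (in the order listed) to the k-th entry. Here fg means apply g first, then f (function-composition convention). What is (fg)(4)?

(fg)(4) = f(g(4)). g(4) = 11, then f(11) = 1. So (fg)(4) = 1.

1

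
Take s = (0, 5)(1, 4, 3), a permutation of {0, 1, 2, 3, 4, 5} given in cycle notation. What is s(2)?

2 does not appear in any cycle of s, so it is a fixed point: s(2) = 2.

2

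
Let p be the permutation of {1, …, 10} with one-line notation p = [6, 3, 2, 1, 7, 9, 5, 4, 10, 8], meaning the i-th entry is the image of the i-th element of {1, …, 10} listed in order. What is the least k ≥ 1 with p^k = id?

Writing p as disjoint cycles, the cycle lengths are 6, 2, 2.
The order is lcm(6, 2, 2) = 6.

6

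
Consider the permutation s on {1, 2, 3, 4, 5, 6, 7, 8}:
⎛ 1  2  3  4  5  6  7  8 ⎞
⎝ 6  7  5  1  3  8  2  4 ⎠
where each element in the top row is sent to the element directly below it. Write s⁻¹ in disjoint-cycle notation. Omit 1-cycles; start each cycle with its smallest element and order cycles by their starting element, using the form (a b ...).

(1 4 8 6)(2 7)(3 5)

First write s in disjoint cycles: (1 6 8 4)(2 7)(3 5).
The inverse reverses every cycle; in canonical form, s⁻¹ = (1 4 8 6)(2 7)(3 5).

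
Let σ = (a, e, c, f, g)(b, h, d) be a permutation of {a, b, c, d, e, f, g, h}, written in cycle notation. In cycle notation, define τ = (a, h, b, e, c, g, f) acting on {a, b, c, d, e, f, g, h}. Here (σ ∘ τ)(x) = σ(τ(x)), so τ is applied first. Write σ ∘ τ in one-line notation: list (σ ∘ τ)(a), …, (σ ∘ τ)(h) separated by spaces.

d c a b f e g h

For each element, apply τ then σ: a → h → d; b → e → c; c → g → a; d → d → b; e → c → f; f → a → e; g → f → g; h → b → h.
Collecting the images, σ ∘ τ = [d c a b f e g h].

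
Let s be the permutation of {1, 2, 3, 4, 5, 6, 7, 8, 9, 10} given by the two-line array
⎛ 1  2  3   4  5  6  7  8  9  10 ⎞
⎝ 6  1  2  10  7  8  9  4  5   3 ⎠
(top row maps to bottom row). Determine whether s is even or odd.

In disjoint-cycle form the cycle lengths are 7, 3.
A cycle of length ℓ contributes ℓ−1 transpositions, so s is a product of 6 + 2 = 8 transpositions — even.

even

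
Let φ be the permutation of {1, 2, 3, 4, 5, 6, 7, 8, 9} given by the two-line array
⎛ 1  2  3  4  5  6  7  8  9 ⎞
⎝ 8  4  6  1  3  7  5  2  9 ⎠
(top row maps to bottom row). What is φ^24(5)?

5

Tracing 5 → 3 → … returns to 5 after 4 steps, so 5 lies in a 4-cycle (3, 6, 7, 5).
Since the cycle has length 4, φ^24 acts on it the same as φ^0 (24 mod 4 = 0).
So φ^24(5) = 5.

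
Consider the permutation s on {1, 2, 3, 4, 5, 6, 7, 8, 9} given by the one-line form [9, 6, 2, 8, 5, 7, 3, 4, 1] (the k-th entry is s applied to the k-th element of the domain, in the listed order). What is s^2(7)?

2

Tracing 7 → 3 → … returns to 7 after 4 steps, so 7 lies in a 4-cycle (2, 6, 7, 3).
Advancing 2 steps from 7: 7 → 3 → 2.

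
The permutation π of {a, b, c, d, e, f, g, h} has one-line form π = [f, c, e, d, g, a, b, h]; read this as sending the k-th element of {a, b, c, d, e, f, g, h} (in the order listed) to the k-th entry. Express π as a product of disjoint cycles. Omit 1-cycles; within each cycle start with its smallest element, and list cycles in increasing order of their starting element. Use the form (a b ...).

From a: a → f → a, closing the cycle (a f).
Repeating from the next unused element and collecting all non-trivial cycles gives (a f)(b c e g).

(a f)(b c e g)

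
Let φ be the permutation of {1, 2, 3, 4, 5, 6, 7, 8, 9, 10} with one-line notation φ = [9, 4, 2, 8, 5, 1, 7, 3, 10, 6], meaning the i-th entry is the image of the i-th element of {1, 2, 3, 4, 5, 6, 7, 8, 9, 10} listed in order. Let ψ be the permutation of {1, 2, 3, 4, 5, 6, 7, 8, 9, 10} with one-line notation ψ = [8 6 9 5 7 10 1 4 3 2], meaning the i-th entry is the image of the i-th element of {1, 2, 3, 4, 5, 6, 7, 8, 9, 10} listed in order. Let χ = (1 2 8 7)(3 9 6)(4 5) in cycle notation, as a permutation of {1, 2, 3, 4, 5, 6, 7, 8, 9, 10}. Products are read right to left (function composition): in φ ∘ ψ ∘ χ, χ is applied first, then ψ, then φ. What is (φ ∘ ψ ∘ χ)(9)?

Apply the permutations in order: χ(9) = 6, then ψ(6) = 10, then φ(10) = 6. So (φ ∘ ψ ∘ χ)(9) = 6.

6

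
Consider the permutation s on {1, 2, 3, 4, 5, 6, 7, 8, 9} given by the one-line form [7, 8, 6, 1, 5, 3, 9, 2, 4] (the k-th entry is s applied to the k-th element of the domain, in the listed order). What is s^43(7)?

Tracing 7 → 9 → … returns to 7 after 4 steps, so 7 lies in a 4-cycle (1 7 9 4).
Powers repeat with period 4 on this cycle, and 43 mod 4 = 3, so s^43(7) = s^3(7).
Advancing 3 steps from 7: 7 → 9 → 4 → 1.

1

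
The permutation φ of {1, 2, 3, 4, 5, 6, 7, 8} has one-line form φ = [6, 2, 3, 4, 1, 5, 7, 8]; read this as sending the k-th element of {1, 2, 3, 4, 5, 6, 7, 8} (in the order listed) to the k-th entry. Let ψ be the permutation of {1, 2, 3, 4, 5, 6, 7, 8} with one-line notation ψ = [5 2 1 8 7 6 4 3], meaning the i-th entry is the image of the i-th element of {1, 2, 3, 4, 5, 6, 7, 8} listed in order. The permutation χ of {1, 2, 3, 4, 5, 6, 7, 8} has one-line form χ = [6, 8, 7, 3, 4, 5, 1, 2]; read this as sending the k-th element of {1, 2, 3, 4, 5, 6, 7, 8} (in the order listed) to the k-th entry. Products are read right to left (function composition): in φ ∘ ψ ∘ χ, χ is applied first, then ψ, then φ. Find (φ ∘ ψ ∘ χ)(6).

7

Chase 6: χ(6) = 5; ψ(5) = 7; φ(7) = 7. Hence (φ ∘ ψ ∘ χ)(6) = 7.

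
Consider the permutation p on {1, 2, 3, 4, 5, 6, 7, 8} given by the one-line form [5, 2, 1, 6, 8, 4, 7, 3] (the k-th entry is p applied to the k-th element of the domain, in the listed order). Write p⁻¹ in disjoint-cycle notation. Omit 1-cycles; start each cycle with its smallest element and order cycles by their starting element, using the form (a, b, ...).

The cycle decomposition of p is (1, 5, 8, 3)(4, 6).
Reversing each cycle (and rotating so the smallest element leads) gives p⁻¹ = (1, 3, 8, 5)(4, 6).

(1, 3, 8, 5)(4, 6)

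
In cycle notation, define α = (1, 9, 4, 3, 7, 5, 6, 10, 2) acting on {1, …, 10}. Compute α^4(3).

3 lies in the 9-cycle (1, 9, 4, 3, 7, 5, 6, 10, 2).
Stepping 4 places around the cycle: 3 → 7 → 5 → 6 → 10.

10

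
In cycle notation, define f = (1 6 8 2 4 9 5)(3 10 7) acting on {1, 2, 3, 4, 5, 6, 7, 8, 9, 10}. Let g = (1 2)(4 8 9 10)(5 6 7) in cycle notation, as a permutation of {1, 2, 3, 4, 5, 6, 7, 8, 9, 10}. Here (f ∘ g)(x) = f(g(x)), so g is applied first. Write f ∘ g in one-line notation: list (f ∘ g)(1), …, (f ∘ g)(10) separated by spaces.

4 6 10 2 8 3 1 5 7 9

Chase each element through g then f: 1 → 2 → 4; 2 → 1 → 6; 3 → 3 → 10; 4 → 8 → 2; 5 → 6 → 8; 6 → 7 → 3; 7 → 5 → 1; 8 → 9 → 5; 9 → 10 → 7; 10 → 4 → 9.
Collecting the images, f ∘ g = [4 6 10 2 8 3 1 5 7 9].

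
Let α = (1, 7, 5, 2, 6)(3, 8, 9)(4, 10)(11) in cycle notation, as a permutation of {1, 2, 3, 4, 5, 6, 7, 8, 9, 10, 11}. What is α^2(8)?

3

8 lies in the 3-cycle (3, 8, 9).
Stepping 2 places around the cycle: 8 → 9 → 3.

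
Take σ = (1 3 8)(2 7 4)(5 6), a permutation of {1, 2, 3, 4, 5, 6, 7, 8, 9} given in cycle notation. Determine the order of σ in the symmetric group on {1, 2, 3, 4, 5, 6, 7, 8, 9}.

The disjoint cycles have lengths 3, 3, 2, 1.
Since disjoint cycles commute, ord(σ) = lcm(3, 3, 2) = 6.

6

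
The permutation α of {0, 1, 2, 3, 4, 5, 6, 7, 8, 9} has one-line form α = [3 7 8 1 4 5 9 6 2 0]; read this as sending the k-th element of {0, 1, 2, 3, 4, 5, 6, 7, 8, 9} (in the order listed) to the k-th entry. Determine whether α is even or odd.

In disjoint-cycle form the cycle lengths are 6, 2, 1, 1.
A cycle of length ℓ contributes ℓ−1 transpositions, so α is a product of 5 + 1 = 6 transpositions — even.

even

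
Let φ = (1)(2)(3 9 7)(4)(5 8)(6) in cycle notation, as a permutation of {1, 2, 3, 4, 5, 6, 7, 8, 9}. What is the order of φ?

6

The disjoint cycles have lengths 3, 2, 1, 1, 1, 1.
The order is lcm(3, 2) = 6.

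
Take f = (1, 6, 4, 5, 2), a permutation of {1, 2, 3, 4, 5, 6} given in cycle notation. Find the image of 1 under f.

6

1 appears in (1, 6, 4, 5, 2); the next entry (wrapping around) is 6.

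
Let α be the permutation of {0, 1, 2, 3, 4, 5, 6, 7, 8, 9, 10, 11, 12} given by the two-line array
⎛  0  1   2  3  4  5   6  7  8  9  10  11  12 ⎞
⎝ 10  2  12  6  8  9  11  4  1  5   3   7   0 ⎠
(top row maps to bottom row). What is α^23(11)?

7

Tracing 11 → 7 → … returns to 11 after 11 steps, so 11 lies in an 11-cycle (0, 10, 3, 6, 11, 7, 4, 8, 1, 2, 12).
Since the cycle has length 11, α^23 acts on it the same as α^1 (23 mod 11 = 1).
Stepping 1 place around the cycle: 11 → 7.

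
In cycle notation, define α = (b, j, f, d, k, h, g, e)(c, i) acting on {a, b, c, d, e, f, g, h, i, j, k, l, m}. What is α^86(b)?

b lies in the 8-cycle (b, j, f, d, k, h, g, e).
Powers repeat with period 8 on this cycle, and 86 mod 8 = 6, so α^86(b) = α^6(b).
Advancing 6 steps from b: b → j → f → d → k → h → g.

g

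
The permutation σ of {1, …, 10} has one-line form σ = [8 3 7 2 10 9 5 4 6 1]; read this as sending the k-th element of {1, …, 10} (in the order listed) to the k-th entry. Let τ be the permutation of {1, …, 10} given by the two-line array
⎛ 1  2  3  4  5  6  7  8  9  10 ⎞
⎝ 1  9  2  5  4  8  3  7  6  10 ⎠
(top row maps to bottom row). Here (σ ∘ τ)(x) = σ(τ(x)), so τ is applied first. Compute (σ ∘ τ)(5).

First apply τ: τ(5) = 4, then σ(4) = 2. Thus (σ ∘ τ)(5) = 2.

2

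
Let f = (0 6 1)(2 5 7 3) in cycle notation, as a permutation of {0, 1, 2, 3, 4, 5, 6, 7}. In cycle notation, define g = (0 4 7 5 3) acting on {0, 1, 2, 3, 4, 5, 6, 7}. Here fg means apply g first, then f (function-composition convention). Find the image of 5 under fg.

First apply g: g(5) = 3, then f(3) = 2. Thus (fg)(5) = 2.

2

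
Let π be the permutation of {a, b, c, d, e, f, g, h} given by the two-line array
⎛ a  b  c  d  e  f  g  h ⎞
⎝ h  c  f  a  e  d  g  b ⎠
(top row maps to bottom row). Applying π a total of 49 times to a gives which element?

Tracing a → h → … returns to a after 6 steps, so a lies in a 6-cycle (a h b c f d).
On a 6-cycle, π^6 is the identity, so π^49 = π^1 there (49 ≡ 1 mod 6).
Stepping 1 place around the cycle: a → h.

h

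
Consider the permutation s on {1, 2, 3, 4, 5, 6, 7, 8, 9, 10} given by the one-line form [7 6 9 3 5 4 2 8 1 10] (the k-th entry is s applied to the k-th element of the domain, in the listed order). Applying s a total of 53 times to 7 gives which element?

3

Tracing 7 → 2 → … returns to 7 after 7 steps, so 7 lies in a 7-cycle (1 7 2 6 4 3 9).
Since the cycle has length 7, s^53 acts on it the same as s^4 (53 mod 7 = 4).
Advancing 4 steps from 7: 7 → 2 → 6 → 4 → 3.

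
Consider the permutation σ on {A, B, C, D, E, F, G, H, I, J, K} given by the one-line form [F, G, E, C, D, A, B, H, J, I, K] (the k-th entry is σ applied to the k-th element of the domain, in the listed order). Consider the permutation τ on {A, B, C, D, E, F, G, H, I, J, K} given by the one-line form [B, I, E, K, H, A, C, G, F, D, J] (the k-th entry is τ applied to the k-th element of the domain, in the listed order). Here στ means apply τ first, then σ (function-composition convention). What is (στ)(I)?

A

First apply τ: τ(I) = F, then σ(F) = A. Thus (στ)(I) = A.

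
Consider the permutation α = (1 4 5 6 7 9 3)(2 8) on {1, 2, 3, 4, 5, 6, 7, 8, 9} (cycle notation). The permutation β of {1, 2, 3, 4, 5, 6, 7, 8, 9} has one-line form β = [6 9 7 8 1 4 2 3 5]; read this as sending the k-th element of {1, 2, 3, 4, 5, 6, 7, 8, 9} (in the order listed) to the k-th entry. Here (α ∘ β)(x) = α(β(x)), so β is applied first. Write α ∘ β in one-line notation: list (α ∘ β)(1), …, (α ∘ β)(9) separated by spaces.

7 3 9 2 4 5 8 1 6

(α ∘ β)(x) = α(β(x)). Computing each image: α(β(1)) = α(6) = 7, α(β(2)) = α(9) = 3, α(β(3)) = α(7) = 9, α(β(4)) = α(8) = 2, α(β(5)) = α(1) = 4, α(β(6)) = α(4) = 5, α(β(7)) = α(2) = 8, α(β(8)) = α(3) = 1, α(β(9)) = α(5) = 6.
Hence α ∘ β = [7 3 9 2 4 5 8 1 6].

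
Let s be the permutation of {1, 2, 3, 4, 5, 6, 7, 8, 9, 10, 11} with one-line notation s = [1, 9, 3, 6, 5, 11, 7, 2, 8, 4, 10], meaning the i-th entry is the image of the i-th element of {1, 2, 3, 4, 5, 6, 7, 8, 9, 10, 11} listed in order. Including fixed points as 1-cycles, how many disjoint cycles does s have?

6

The cycle decomposition is (1)(2 9 8)(3)(4 6 11 10)(5)(7), which has 6 cycles (counting 1-cycles).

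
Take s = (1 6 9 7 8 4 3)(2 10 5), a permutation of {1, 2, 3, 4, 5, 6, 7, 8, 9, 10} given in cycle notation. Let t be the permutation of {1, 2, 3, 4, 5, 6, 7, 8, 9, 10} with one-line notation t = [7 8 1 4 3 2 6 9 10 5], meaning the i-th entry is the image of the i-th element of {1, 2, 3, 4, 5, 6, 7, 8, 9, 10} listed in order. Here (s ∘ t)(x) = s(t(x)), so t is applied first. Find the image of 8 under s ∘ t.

First apply t: t(8) = 9, then s(9) = 7. Thus (s ∘ t)(8) = 7.

7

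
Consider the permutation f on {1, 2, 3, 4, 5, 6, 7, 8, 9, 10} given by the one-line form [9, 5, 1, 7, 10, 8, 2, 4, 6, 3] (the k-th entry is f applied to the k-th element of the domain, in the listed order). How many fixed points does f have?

No element satisfies f(x) = x, so there are 0 fixed points.

0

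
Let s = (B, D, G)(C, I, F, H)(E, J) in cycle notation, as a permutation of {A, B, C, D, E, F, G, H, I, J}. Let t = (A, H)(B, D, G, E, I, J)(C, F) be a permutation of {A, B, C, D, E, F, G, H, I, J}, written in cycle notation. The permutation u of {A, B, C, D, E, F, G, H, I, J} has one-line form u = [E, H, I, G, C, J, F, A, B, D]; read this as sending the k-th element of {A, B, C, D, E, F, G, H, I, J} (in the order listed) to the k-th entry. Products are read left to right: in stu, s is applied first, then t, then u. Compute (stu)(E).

(stu)(E) = u(t(s(E))). s(E) = J, then t(J) = B, then u(B) = H, so the result is H.

H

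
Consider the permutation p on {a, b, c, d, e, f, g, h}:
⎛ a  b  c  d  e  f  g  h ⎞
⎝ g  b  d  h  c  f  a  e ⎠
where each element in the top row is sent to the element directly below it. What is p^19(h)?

Tracing h → e → … returns to h after 4 steps, so h lies in a 4-cycle (c, d, h, e).
Powers repeat with period 4 on this cycle, and 19 mod 4 = 3, so p^19(h) = p^3(h).
Advancing 3 steps from h: h → e → c → d.

d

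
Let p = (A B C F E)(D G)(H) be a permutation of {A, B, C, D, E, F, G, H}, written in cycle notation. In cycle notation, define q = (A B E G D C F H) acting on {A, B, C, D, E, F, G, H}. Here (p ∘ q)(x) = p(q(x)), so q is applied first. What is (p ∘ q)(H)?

B

q(H) = A, then p(A) = B; composing gives (p ∘ q)(H) = B.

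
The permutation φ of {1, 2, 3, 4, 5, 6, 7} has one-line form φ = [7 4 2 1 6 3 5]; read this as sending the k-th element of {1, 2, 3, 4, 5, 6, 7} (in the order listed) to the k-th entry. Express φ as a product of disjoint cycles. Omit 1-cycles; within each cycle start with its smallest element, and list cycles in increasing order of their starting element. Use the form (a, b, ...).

From 1: 1 → 7 → 5 → 6 → 3 → 2 → 4 → 1, closing the cycle (1, 7, 5, 6, 3, 2, 4).
Continuing from each remaining unvisited element yields (1, 7, 5, 6, 3, 2, 4).

(1, 7, 5, 6, 3, 2, 4)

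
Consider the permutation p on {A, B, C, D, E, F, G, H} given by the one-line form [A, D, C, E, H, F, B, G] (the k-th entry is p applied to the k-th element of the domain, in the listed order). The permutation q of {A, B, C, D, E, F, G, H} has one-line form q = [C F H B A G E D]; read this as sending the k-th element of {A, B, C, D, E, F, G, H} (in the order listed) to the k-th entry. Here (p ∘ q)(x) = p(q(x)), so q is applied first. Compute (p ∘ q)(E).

A

(p ∘ q)(E) = p(q(E)). q(E) = A, then p(A) = A. So (p ∘ q)(E) = A.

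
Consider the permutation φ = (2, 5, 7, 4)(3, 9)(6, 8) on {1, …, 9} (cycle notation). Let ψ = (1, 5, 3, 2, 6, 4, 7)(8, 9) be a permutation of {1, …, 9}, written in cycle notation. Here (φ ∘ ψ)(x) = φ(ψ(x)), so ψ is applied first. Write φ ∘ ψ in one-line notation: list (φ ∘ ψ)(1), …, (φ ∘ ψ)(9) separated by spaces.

7 8 5 4 9 2 1 3 6

(φ ∘ ψ)(x) = φ(ψ(x)). Computing each image: φ(ψ(1)) = φ(5) = 7, φ(ψ(2)) = φ(6) = 8, φ(ψ(3)) = φ(2) = 5, φ(ψ(4)) = φ(7) = 4, φ(ψ(5)) = φ(3) = 9, φ(ψ(6)) = φ(4) = 2, φ(ψ(7)) = φ(1) = 1, φ(ψ(8)) = φ(9) = 3, φ(ψ(9)) = φ(8) = 6.
Hence φ ∘ ψ = [7 8 5 4 9 2 1 3 6].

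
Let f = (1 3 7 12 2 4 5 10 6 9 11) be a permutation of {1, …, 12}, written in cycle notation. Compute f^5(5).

5 lies in the 11-cycle (1 3 7 12 2 4 5 10 6 9 11).
Advancing 5 steps from 5: 5 → 10 → 6 → 9 → 11 → 1.

1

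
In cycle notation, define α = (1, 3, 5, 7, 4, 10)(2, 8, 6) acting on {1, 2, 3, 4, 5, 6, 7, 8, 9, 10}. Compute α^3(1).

1 lies in the 6-cycle (1, 3, 5, 7, 4, 10).
Advancing 3 steps from 1: 1 → 3 → 5 → 7.

7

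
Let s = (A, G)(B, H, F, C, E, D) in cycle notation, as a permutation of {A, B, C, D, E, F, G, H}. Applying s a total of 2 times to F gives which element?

F lies in the 6-cycle (B, H, F, C, E, D).
Stepping 2 places around the cycle: F → C → E.

E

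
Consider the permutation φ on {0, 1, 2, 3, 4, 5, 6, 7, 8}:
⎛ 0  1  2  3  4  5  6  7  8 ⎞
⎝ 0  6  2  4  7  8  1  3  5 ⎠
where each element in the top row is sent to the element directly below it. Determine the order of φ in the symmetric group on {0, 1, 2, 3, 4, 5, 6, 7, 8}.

Writing φ as disjoint cycles, the cycle lengths are 3, 2, 2, 1, 1.
Since disjoint cycles commute, ord(φ) = lcm(3, 2, 2) = 6.

6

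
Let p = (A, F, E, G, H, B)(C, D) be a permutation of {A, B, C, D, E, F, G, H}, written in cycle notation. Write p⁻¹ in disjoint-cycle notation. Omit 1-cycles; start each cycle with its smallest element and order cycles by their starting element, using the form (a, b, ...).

(A, B, H, G, E, F)(C, D)

Inverting a permutation written in cycle notation just reverses the order within every cycle.
After reversing and putting each cycle's least element first, p⁻¹ = (A, B, H, G, E, F)(C, D).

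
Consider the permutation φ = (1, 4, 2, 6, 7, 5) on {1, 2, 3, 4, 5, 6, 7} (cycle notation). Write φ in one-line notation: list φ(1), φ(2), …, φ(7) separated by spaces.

4 6 3 2 1 7 5

Reading each image from the cycles: 1↦4, 2↦6, 3↦3, 4↦2, 5↦1, 6↦7, 7↦5.
Listing these in domain order gives 4 6 3 2 1 7 5.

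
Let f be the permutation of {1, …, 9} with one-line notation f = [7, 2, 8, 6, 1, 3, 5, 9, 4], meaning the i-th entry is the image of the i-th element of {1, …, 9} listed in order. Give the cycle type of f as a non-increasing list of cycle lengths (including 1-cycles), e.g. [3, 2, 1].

The disjoint cycles are (1, 7, 5)(2)(3, 8, 9, 4, 6), with lengths 5, 3, 1 in non-increasing order.

[5, 3, 1]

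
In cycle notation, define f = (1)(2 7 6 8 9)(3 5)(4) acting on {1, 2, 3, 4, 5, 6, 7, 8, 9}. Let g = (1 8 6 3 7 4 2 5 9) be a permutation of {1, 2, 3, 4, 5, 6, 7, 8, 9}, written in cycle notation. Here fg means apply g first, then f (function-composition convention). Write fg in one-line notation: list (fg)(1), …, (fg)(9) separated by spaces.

For each element, apply g then f: 1 → 8 → 9; 2 → 5 → 3; 3 → 7 → 6; 4 → 2 → 7; 5 → 9 → 2; 6 → 3 → 5; 7 → 4 → 4; 8 → 6 → 8; 9 → 1 → 1.
So fg in one-line form is 9 3 6 7 2 5 4 8 1.

9 3 6 7 2 5 4 8 1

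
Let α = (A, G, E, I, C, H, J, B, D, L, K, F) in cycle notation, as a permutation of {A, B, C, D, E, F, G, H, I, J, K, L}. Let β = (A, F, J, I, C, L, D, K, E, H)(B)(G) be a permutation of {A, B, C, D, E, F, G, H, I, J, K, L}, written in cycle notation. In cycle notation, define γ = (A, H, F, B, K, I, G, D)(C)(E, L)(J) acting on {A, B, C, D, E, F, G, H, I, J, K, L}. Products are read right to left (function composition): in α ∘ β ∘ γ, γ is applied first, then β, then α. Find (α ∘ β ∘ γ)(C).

K

Chase C: γ(C) = C; β(C) = L; α(L) = K. Hence (α ∘ β ∘ γ)(C) = K.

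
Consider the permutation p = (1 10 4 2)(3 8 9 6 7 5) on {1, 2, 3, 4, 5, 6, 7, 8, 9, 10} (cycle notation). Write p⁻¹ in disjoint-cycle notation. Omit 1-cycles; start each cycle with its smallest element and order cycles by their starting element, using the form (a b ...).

(1 2 4 10)(3 5 7 6 9 8)

The inverse reverses each cycle.
After reversing and putting each cycle's least element first, p⁻¹ = (1 2 4 10)(3 5 7 6 9 8).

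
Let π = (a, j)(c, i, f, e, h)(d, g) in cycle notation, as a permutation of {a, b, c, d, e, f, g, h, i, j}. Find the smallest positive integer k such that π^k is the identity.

The disjoint cycles have lengths 5, 2, 2, 1.
Since disjoint cycles commute, ord(π) = lcm(5, 2, 2) = 10.

10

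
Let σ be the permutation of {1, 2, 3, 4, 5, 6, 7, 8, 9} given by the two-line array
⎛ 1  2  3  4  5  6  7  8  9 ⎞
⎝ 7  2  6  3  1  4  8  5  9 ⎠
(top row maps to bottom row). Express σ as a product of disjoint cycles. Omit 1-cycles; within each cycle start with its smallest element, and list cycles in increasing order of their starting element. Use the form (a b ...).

Iterating σ from 1 gives 1 → 7 → 8 → 5 → 1; that is the 4-cycle (1 7 8 5).
Continuing from each remaining unvisited element yields (1 7 8 5)(3 6 4).

(1 7 8 5)(3 6 4)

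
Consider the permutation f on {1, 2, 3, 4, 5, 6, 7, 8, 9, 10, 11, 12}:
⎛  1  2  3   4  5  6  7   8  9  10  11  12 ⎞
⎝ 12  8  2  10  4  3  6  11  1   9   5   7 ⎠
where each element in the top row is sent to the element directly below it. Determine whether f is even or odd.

In disjoint-cycle form the cycle lengths are 12.
A cycle is odd iff its length is even; f has 1 even-length cycle, so sgn(f) = (−1)^1 and f is odd.

odd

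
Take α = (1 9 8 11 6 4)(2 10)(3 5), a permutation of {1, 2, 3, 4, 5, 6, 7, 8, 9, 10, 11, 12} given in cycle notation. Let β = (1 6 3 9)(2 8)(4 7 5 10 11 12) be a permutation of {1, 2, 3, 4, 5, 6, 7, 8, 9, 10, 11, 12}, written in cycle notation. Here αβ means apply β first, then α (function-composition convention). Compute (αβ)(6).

5

First apply β: β(6) = 3, then α(3) = 5. Thus (αβ)(6) = 5.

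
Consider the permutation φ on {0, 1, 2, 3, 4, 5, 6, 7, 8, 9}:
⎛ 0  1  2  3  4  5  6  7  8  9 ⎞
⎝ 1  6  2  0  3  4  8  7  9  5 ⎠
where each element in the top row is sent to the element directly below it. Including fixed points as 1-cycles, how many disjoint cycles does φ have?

The cycle decomposition is (0 1 6 8 9 5 4 3)(2)(7), which has 3 cycles (counting 1-cycles).

3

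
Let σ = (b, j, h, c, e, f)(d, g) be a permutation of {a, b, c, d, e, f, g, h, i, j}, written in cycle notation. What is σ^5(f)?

e

f lies in the 6-cycle (b, j, h, c, e, f).
Advancing 5 steps from f: f → b → j → h → c → e.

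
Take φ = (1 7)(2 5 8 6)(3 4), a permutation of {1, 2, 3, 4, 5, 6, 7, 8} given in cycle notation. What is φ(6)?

6 appears in (2 5 8 6); the next entry (wrapping around) is 2.

2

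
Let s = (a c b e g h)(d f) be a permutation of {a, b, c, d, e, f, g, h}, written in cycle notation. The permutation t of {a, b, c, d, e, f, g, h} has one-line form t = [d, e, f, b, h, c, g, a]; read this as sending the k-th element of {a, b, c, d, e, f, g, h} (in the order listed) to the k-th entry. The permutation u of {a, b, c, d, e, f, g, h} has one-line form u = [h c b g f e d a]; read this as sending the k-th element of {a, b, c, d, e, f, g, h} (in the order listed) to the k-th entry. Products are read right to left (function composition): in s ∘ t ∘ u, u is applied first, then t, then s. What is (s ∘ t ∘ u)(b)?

d

Apply the permutations in order: u(b) = c, then t(c) = f, then s(f) = d. So (s ∘ t ∘ u)(b) = d.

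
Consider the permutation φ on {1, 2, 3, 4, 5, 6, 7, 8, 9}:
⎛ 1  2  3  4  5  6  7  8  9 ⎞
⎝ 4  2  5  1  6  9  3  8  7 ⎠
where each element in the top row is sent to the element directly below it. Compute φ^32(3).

6

Tracing 3 → 5 → … returns to 3 after 5 steps, so 3 lies in a 5-cycle (3, 5, 6, 9, 7).
Since the cycle has length 5, φ^32 acts on it the same as φ^2 (32 mod 5 = 2).
Advancing 2 steps from 3: 3 → 5 → 6.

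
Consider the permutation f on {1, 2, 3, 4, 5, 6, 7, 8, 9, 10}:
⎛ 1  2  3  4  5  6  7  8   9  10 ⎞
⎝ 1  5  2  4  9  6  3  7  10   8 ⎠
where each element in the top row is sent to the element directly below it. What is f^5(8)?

9

Tracing 8 → 7 → … returns to 8 after 7 steps, so 8 lies in a 7-cycle (2, 5, 9, 10, 8, 7, 3).
Stepping 5 places around the cycle: 8 → 7 → 3 → 2 → 5 → 9.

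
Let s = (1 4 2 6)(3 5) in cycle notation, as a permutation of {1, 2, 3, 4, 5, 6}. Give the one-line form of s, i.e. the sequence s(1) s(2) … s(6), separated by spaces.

Image by image: 1↦4, 2↦6, 3↦5, 4↦2, 5↦3, 6↦1.
So the one-line form is 4 6 5 2 3 1.

4 6 5 2 3 1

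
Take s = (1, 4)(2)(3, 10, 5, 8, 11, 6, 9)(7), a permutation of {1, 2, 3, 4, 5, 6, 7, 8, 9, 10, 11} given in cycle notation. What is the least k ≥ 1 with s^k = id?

14

The cycle type of s is (7, 2, 1, 1).
The order of s is the least common multiple of its cycle lengths: lcm(7, 2) = 14.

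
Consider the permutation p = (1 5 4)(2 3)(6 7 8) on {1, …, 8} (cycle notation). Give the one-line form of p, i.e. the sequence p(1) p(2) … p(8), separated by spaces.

Reading each image from the cycles: 1→5, 2→3, 3→2, 4→1, 5→4, 6→7, 7→8, 8→6.
So the one-line form is 5 3 2 1 4 7 8 6.

5 3 2 1 4 7 8 6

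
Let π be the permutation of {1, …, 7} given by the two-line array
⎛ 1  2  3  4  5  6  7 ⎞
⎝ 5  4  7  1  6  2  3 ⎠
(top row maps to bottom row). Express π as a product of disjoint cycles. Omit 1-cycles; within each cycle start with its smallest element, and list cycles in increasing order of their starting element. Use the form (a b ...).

(1 5 6 2 4)(3 7)

Iterating π from 1 gives 1 → 5 → 6 → 2 → 4 → 1; that is the 5-cycle (1 5 6 2 4).
Repeating from the next unused element and collecting all non-trivial cycles gives (1 5 6 2 4)(3 7).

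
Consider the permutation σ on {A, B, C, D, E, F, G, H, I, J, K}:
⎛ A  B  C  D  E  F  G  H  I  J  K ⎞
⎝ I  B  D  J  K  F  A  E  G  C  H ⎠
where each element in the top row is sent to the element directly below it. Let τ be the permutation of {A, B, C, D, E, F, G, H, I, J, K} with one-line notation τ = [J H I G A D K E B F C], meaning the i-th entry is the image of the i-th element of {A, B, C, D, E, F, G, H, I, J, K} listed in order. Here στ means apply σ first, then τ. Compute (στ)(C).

σ(C) = D, then τ(D) = G; composing gives (στ)(C) = G.

G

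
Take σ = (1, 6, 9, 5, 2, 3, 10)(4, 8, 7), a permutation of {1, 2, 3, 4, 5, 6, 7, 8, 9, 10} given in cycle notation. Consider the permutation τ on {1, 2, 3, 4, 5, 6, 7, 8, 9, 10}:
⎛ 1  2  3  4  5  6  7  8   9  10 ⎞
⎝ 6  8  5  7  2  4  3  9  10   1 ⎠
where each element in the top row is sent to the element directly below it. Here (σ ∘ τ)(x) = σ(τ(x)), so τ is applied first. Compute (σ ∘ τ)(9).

τ(9) = 10, then σ(10) = 1; composing gives (σ ∘ τ)(9) = 1.

1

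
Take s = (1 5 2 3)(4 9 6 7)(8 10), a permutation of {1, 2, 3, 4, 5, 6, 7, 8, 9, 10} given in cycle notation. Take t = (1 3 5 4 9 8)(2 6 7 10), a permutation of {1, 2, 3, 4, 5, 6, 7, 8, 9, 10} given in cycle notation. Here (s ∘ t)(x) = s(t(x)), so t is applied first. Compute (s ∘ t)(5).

(s ∘ t)(5) = s(t(5)). t(5) = 4, then s(4) = 9. So (s ∘ t)(5) = 9.

9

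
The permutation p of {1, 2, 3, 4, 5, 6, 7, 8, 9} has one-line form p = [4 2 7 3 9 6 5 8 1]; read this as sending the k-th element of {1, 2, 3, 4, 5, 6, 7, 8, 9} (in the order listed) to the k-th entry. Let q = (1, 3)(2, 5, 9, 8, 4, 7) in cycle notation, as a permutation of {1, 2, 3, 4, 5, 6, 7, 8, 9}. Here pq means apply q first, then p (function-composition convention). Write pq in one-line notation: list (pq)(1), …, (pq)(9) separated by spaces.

For each element, apply q then p: 1 → 3 → 7; 2 → 5 → 9; 3 → 1 → 4; 4 → 7 → 5; 5 → 9 → 1; 6 → 6 → 6; 7 → 2 → 2; 8 → 4 → 3; 9 → 8 → 8.
Collecting the images, pq = [7 9 4 5 1 6 2 3 8].

7 9 4 5 1 6 2 3 8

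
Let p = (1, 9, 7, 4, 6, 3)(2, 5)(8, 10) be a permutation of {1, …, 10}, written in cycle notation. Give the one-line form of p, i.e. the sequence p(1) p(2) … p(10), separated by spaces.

9 5 1 6 2 3 4 10 7 8

Reading each image from the cycles: 1↦9, 2↦5, 3↦1, 4↦6, 5↦2, 6↦3, 7↦4, 8↦10, 9↦7, 10↦8.
Listing these in domain order gives 9 5 1 6 2 3 4 10 7 8.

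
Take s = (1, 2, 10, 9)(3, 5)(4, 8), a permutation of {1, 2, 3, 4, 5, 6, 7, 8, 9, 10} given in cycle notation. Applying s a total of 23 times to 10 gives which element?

2

10 lies in the 4-cycle (1, 2, 10, 9).
Powers repeat with period 4 on this cycle, and 23 mod 4 = 3, so s^23(10) = s^3(10).
Advancing 3 steps from 10: 10 → 9 → 1 → 2.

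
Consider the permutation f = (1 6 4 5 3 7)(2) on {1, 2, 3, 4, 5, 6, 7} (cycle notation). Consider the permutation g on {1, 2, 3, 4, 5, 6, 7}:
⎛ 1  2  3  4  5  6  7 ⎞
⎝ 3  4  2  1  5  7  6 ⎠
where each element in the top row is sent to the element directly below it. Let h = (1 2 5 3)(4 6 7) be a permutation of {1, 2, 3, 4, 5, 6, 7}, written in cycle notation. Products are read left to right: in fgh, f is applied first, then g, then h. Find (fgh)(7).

Apply the permutations in order: f(7) = 1, then g(1) = 3, then h(3) = 1. So (fgh)(7) = 1.

1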